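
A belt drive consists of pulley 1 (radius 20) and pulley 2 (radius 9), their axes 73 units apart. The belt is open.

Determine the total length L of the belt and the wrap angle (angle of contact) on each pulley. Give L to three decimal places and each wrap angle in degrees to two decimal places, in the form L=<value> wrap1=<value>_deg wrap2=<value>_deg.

L=238.767 wrap1=197.33_deg wrap2=162.67_deg

open belt: β = asin((r2−r1)/C) = asin(-11/73) = -8.6666°
wrap1 = π − 2β = 197.3332°
wrap2 = π + 2β = 162.6668°
tangent length = C·cosβ = 72.1665
L = r1·wrap1 + r2·wrap2 + 2·C·cosβ = 20·3.4441 + 9·2.8391 + 2·72.1665 = 238.7669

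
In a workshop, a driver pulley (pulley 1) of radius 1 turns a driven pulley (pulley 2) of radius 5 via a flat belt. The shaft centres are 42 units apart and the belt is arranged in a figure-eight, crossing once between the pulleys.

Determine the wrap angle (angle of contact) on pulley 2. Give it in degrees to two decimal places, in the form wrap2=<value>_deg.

crossed belt: β = asin((r1+r2)/C) = asin(6/42) = 8.2132°
wrap1 = wrap2 = π + 2β = 196.4264°

wrap2=196.43_deg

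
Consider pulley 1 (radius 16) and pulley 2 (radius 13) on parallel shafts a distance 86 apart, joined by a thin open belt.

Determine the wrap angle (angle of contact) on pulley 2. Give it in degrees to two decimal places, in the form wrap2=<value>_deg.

open belt: β = asin((r2−r1)/C) = asin(-3/86) = -1.9991°
wrap1 = π − 2β = 183.9982°
wrap2 = π + 2β = 176.0018°

wrap2=176.00_deg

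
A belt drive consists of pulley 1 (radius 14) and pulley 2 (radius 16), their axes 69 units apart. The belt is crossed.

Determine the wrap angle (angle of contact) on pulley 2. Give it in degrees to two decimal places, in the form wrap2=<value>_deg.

wrap2=231.54_deg

crossed belt: β = asin((r1+r2)/C) = asin(30/69) = 25.7715°
wrap1 = wrap2 = π + 2β = 231.5429°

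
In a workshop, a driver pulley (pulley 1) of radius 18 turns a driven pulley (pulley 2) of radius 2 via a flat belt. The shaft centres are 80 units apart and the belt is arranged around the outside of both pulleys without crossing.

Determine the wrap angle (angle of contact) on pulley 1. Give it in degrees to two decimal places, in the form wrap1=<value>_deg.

open belt: β = asin((r2−r1)/C) = asin(-16/80) = -11.5370°
wrap1 = π − 2β = 203.0739°
wrap2 = π + 2β = 156.9261°

wrap1=203.07_deg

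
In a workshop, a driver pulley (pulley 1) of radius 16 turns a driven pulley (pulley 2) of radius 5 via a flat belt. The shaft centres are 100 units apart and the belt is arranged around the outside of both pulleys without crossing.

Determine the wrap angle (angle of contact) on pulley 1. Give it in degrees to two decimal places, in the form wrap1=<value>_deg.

open belt: β = asin((r2−r1)/C) = asin(-11/100) = -6.3153°
wrap1 = π − 2β = 192.6306°
wrap2 = π + 2β = 167.3694°

wrap1=192.63_deg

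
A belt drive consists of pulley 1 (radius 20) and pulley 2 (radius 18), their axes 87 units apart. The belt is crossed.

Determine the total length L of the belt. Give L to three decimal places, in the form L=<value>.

crossed belt: β = asin((r1+r2)/C) = asin(38/87) = 25.8987°
wrap1 = wrap2 = π + 2β = 231.7974°
tangent length = C·cosβ = 78.2624
L = (r1+r2)·wrap + 2·C·cosβ = 38·4.0456 + 2·78.2624 = 310.2586

L=310.259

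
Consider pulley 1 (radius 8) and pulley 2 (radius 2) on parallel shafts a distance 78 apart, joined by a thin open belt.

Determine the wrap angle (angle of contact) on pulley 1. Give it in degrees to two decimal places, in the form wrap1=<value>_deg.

open belt: β = asin((r2−r1)/C) = asin(-6/78) = -4.4117°
wrap1 = π − 2β = 188.8235°
wrap2 = π + 2β = 171.1765°

wrap1=188.82_deg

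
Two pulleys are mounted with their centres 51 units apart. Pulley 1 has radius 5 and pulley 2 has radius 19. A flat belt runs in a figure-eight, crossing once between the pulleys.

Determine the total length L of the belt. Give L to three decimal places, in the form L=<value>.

crossed belt: β = asin((r1+r2)/C) = asin(24/51) = 28.0725°
wrap1 = wrap2 = π + 2β = 236.1450°
tangent length = C·cosβ = 45.0000
L = (r1+r2)·wrap + 2·C·cosβ = 24·4.1215 + 2·45.0000 = 188.9162

L=188.916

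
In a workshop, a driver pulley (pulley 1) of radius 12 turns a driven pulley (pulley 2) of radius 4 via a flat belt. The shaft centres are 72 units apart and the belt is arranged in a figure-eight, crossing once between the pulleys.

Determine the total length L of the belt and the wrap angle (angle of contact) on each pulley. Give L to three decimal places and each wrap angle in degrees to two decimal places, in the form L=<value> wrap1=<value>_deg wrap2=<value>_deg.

L=197.836 wrap1=205.68_deg wrap2=205.68_deg

crossed belt: β = asin((r1+r2)/C) = asin(16/72) = 12.8396°
wrap1 = wrap2 = π + 2β = 205.6792°
tangent length = C·cosβ = 70.1997
L = (r1+r2)·wrap + 2·C·cosβ = 16·3.5898 + 2·70.1997 = 197.8359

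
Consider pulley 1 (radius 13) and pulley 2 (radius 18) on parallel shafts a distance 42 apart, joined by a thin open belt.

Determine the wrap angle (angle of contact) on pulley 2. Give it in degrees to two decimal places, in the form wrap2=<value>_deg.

open belt: β = asin((r2−r1)/C) = asin(5/42) = 6.8371°
wrap1 = π − 2β = 166.3257°
wrap2 = π + 2β = 193.6743°

wrap2=193.67_deg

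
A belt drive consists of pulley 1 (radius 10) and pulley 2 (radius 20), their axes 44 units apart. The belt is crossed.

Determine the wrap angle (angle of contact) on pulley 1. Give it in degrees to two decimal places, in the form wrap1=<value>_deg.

wrap1=265.97_deg

crossed belt: β = asin((r1+r2)/C) = asin(30/44) = 42.9859°
wrap1 = wrap2 = π + 2β = 265.9718°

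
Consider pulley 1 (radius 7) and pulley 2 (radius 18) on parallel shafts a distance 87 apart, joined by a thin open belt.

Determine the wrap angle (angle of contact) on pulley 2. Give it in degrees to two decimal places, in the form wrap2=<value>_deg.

open belt: β = asin((r2−r1)/C) = asin(11/87) = 7.2637°
wrap1 = π − 2β = 165.4725°
wrap2 = π + 2β = 194.5275°

wrap2=194.53_deg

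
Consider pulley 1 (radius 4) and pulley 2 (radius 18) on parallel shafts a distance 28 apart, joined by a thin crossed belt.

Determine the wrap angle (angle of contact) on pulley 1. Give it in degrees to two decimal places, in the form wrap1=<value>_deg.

crossed belt: β = asin((r1+r2)/C) = asin(22/28) = 51.7868°
wrap1 = wrap2 = π + 2β = 283.5736°

wrap1=283.57_deg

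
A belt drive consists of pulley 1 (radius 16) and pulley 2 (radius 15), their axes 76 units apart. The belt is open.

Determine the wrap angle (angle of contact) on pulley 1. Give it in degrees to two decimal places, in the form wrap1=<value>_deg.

open belt: β = asin((r2−r1)/C) = asin(-1/76) = -0.7539°
wrap1 = π − 2β = 181.5078°
wrap2 = π + 2β = 178.4922°

wrap1=181.51_deg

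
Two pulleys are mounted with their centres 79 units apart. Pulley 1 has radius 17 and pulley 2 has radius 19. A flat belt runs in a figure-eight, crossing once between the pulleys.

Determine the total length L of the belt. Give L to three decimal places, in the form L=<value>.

crossed belt: β = asin((r1+r2)/C) = asin(36/79) = 27.1097°
wrap1 = wrap2 = π + 2β = 234.2195°
tangent length = C·cosβ = 70.3207
L = (r1+r2)·wrap + 2·C·cosβ = 36·4.0879 + 2·70.3207 = 287.8058

L=287.806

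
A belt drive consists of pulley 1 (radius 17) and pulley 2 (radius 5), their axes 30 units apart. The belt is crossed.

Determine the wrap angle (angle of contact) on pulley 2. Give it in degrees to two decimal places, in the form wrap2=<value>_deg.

wrap2=274.33_deg

crossed belt: β = asin((r1+r2)/C) = asin(22/30) = 47.1666°
wrap1 = wrap2 = π + 2β = 274.3331°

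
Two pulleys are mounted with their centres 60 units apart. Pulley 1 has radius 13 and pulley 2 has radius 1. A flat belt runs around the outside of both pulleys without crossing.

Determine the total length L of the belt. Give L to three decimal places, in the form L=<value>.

L=166.390

open belt: β = asin((r2−r1)/C) = asin(-12/60) = -11.5370°
wrap1 = π − 2β = 203.0739°
wrap2 = π + 2β = 156.9261°
tangent length = C·cosβ = 58.7878
L = r1·wrap1 + r2·wrap2 + 2·C·cosβ = 13·3.5443 + 1·2.7389 + 2·58.7878 = 166.3904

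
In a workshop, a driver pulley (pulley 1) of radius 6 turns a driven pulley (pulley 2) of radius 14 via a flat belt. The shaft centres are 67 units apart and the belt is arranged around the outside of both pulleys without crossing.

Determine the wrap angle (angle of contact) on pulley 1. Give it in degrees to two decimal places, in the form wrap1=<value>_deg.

open belt: β = asin((r2−r1)/C) = asin(8/67) = 6.8576°
wrap1 = π − 2β = 166.2847°
wrap2 = π + 2β = 193.7153°

wrap1=166.28_deg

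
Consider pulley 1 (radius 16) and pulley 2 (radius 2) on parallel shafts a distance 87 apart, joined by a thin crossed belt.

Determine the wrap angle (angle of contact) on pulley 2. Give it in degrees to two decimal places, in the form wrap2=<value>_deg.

crossed belt: β = asin((r1+r2)/C) = asin(18/87) = 11.9405°
wrap1 = wrap2 = π + 2β = 203.8811°

wrap2=203.88_deg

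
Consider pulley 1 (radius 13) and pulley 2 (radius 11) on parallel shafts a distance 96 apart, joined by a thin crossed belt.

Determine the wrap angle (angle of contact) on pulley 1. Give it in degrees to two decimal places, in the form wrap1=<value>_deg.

wrap1=208.96_deg

crossed belt: β = asin((r1+r2)/C) = asin(24/96) = 14.4775°
wrap1 = wrap2 = π + 2β = 208.9550°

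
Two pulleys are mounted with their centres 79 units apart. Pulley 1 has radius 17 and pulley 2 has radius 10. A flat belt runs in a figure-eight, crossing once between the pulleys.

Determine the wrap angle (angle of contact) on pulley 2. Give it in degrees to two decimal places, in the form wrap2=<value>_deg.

wrap2=219.97_deg

crossed belt: β = asin((r1+r2)/C) = asin(27/79) = 19.9849°
wrap1 = wrap2 = π + 2β = 219.9698°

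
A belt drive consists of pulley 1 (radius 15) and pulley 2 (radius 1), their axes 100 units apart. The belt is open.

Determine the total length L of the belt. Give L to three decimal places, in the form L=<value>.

open belt: β = asin((r2−r1)/C) = asin(-14/100) = -8.0478°
wrap1 = π − 2β = 196.0957°
wrap2 = π + 2β = 163.9043°
tangent length = C·cosβ = 99.0152
L = r1·wrap1 + r2·wrap2 + 2·C·cosβ = 15·3.4225 + 1·2.8607 + 2·99.0152 = 252.2287

L=252.229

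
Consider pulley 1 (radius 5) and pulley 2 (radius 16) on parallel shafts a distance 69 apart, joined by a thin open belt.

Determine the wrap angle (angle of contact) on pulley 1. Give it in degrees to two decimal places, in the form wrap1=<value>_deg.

wrap1=161.65_deg

open belt: β = asin((r2−r1)/C) = asin(11/69) = 9.1732°
wrap1 = π − 2β = 161.6535°
wrap2 = π + 2β = 198.3465°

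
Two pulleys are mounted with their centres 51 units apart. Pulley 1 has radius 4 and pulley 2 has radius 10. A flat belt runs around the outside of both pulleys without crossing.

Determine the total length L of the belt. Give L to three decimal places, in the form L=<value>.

L=146.689

open belt: β = asin((r2−r1)/C) = asin(6/51) = 6.7563°
wrap1 = π − 2β = 166.4873°
wrap2 = π + 2β = 193.5127°
tangent length = C·cosβ = 50.6458
L = r1·wrap1 + r2·wrap2 + 2·C·cosβ = 4·2.9058 + 10·3.3774 + 2·50.6458 = 146.6890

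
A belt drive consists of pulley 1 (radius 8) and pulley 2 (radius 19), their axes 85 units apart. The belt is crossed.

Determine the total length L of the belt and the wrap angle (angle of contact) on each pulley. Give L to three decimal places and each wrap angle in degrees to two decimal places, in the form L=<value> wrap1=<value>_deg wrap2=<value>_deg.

L=263.474 wrap1=217.04_deg wrap2=217.04_deg

crossed belt: β = asin((r1+r2)/C) = asin(27/85) = 18.5207°
wrap1 = wrap2 = π + 2β = 217.0414°
tangent length = C·cosβ = 80.5978
L = (r1+r2)·wrap + 2·C·cosβ = 27·3.7881 + 2·80.5978 = 263.4739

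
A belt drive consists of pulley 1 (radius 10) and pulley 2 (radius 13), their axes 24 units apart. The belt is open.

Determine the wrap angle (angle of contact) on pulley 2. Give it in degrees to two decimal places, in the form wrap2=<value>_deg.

open belt: β = asin((r2−r1)/C) = asin(3/24) = 7.1808°
wrap1 = π − 2β = 165.6385°
wrap2 = π + 2β = 194.3615°

wrap2=194.36_deg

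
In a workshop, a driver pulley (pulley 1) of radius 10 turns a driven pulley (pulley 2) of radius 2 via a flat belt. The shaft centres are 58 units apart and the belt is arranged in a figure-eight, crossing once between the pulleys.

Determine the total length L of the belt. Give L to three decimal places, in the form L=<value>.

L=156.191

crossed belt: β = asin((r1+r2)/C) = asin(12/58) = 11.9405°
wrap1 = wrap2 = π + 2β = 203.8811°
tangent length = C·cosβ = 56.7450
L = (r1+r2)·wrap + 2·C·cosβ = 12·3.5584 + 2·56.7450 = 156.1908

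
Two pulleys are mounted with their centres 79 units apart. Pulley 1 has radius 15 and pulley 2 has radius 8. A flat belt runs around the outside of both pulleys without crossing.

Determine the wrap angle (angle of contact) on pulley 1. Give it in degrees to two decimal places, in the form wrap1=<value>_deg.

open belt: β = asin((r2−r1)/C) = asin(-7/79) = -5.0835°
wrap1 = π − 2β = 190.1670°
wrap2 = π + 2β = 169.8330°

wrap1=190.17_deg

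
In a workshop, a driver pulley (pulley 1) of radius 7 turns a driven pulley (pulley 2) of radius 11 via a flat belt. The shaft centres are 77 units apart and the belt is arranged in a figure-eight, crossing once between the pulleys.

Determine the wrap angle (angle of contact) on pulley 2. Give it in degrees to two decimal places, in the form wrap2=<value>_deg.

crossed belt: β = asin((r1+r2)/C) = asin(18/77) = 13.5189°
wrap1 = wrap2 = π + 2β = 207.0378°

wrap2=207.04_deg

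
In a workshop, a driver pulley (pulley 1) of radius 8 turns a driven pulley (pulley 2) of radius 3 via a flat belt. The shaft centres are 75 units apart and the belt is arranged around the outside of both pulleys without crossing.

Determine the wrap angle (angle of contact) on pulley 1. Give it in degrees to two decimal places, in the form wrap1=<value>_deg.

wrap1=187.65_deg

open belt: β = asin((r2−r1)/C) = asin(-5/75) = -3.8226°
wrap1 = π − 2β = 187.6451°
wrap2 = π + 2β = 172.3549°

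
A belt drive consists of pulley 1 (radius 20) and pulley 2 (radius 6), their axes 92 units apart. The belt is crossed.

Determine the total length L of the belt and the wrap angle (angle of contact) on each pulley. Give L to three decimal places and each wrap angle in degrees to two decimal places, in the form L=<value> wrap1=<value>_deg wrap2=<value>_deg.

crossed belt: β = asin((r1+r2)/C) = asin(26/92) = 16.4160°
wrap1 = wrap2 = π + 2β = 212.8319°
tangent length = C·cosβ = 88.2496
L = (r1+r2)·wrap + 2·C·cosβ = 26·3.7146 + 2·88.2496 = 273.0794

L=273.079 wrap1=212.83_deg wrap2=212.83_deg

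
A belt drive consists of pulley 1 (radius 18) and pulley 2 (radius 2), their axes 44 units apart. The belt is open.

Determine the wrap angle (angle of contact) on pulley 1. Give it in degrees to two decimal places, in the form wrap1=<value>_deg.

open belt: β = asin((r2−r1)/C) = asin(-16/44) = -21.3237°
wrap1 = π − 2β = 222.6474°
wrap2 = π + 2β = 137.3526°

wrap1=222.65_deg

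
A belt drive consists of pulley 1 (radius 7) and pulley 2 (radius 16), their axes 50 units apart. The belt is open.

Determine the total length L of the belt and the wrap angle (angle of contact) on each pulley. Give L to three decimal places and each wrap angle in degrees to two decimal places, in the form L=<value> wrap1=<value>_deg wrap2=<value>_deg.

L=173.881 wrap1=159.26_deg wrap2=200.74_deg

open belt: β = asin((r2−r1)/C) = asin(9/50) = 10.3698°
wrap1 = π − 2β = 159.2605°
wrap2 = π + 2β = 200.7395°
tangent length = C·cosβ = 49.1833
L = r1·wrap1 + r2·wrap2 + 2·C·cosβ = 7·2.7796 + 16·3.5036 + 2·49.1833 = 173.8810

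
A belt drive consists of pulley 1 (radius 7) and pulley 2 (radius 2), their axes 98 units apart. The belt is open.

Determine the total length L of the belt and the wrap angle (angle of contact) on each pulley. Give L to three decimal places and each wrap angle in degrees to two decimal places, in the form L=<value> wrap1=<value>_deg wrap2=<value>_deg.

L=224.529 wrap1=185.85_deg wrap2=174.15_deg

open belt: β = asin((r2−r1)/C) = asin(-5/98) = -2.9245°
wrap1 = π − 2β = 185.8490°
wrap2 = π + 2β = 174.1510°
tangent length = C·cosβ = 97.8724
L = r1·wrap1 + r2·wrap2 + 2·C·cosβ = 7·3.2437 + 2·3.0395 + 2·97.8724 = 224.5295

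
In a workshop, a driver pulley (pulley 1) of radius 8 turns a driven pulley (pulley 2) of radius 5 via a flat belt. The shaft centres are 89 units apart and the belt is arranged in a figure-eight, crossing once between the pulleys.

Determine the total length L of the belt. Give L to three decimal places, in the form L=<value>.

crossed belt: β = asin((r1+r2)/C) = asin(13/89) = 8.3991°
wrap1 = wrap2 = π + 2β = 196.7982°
tangent length = C·cosβ = 88.0454
L = (r1+r2)·wrap + 2·C·cosβ = 13·3.4348 + 2·88.0454 = 220.7430

L=220.743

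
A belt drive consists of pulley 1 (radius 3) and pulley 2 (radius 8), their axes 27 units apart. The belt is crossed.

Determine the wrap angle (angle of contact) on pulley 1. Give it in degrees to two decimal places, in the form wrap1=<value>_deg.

crossed belt: β = asin((r1+r2)/C) = asin(11/27) = 24.0421°
wrap1 = wrap2 = π + 2β = 228.0842°

wrap1=228.08_deg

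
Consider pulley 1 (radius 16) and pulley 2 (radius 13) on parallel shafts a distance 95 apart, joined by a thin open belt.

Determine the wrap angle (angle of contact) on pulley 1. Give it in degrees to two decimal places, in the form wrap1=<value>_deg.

open belt: β = asin((r2−r1)/C) = asin(-3/95) = -1.8096°
wrap1 = π − 2β = 183.6193°
wrap2 = π + 2β = 176.3807°

wrap1=183.62_deg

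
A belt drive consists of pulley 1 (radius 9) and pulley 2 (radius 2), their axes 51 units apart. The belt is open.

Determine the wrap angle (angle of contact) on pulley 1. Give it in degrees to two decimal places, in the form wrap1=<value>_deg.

open belt: β = asin((r2−r1)/C) = asin(-7/51) = -7.8890°
wrap1 = π − 2β = 195.7781°
wrap2 = π + 2β = 164.2219°

wrap1=195.78_deg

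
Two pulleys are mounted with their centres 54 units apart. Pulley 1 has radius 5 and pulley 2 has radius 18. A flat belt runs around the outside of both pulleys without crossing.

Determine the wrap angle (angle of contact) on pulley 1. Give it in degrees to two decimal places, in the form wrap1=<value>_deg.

open belt: β = asin((r2−r1)/C) = asin(13/54) = 13.9303°
wrap1 = π − 2β = 152.1395°
wrap2 = π + 2β = 207.8605°

wrap1=152.14_deg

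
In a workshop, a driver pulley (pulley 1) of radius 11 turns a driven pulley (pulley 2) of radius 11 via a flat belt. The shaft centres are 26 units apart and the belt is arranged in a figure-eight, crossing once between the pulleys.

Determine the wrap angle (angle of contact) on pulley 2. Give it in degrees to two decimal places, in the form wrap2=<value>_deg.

crossed belt: β = asin((r1+r2)/C) = asin(22/26) = 57.7958°
wrap1 = wrap2 = π + 2β = 295.5915°

wrap2=295.59_deg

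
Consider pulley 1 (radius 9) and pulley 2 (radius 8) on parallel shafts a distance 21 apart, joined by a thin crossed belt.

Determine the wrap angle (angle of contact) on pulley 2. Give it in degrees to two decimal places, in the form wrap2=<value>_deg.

wrap2=288.10_deg

crossed belt: β = asin((r1+r2)/C) = asin(17/21) = 54.0494°
wrap1 = wrap2 = π + 2β = 288.0989°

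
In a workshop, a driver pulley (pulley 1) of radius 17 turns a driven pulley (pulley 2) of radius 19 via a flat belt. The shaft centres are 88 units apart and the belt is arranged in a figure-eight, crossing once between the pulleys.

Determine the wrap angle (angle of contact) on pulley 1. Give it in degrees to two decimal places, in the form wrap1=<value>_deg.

wrap1=228.30_deg

crossed belt: β = asin((r1+r2)/C) = asin(36/88) = 24.1477°
wrap1 = wrap2 = π + 2β = 228.2955°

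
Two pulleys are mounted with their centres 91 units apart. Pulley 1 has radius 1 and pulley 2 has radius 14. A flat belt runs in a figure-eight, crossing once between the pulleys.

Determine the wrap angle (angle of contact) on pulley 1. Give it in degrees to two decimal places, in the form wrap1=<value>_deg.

wrap1=198.98_deg

crossed belt: β = asin((r1+r2)/C) = asin(15/91) = 9.4877°
wrap1 = wrap2 = π + 2β = 198.9753°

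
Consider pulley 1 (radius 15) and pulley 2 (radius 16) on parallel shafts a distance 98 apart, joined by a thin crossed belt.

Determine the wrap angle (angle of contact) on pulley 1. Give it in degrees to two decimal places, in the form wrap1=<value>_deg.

wrap1=216.88_deg

crossed belt: β = asin((r1+r2)/C) = asin(31/98) = 18.4409°
wrap1 = wrap2 = π + 2β = 216.8818°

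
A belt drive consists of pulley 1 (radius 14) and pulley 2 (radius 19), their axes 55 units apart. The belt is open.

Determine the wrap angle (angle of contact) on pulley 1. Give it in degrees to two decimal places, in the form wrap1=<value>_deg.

wrap1=169.57_deg

open belt: β = asin((r2−r1)/C) = asin(5/55) = 5.2159°
wrap1 = π − 2β = 169.5682°
wrap2 = π + 2β = 190.4318°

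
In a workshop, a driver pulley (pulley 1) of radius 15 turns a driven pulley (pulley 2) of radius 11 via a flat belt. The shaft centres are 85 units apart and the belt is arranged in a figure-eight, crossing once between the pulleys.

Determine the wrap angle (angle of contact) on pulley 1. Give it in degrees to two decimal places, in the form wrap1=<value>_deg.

wrap1=215.62_deg

crossed belt: β = asin((r1+r2)/C) = asin(26/85) = 17.8113°
wrap1 = wrap2 = π + 2β = 215.6225°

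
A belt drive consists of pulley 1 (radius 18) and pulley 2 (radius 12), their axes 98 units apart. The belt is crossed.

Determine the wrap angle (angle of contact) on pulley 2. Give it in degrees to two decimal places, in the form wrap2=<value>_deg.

wrap2=215.65_deg

crossed belt: β = asin((r1+r2)/C) = asin(30/98) = 17.8257°
wrap1 = wrap2 = π + 2β = 215.6514°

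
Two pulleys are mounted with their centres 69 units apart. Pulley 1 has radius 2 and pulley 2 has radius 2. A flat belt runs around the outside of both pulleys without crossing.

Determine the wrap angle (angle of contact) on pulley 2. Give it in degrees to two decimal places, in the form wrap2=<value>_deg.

wrap2=180.00_deg

open belt: β = asin((r2−r1)/C) = asin(0/69) = 0.0000°
wrap1 = π − 2β = 180.0000°
wrap2 = π + 2β = 180.0000°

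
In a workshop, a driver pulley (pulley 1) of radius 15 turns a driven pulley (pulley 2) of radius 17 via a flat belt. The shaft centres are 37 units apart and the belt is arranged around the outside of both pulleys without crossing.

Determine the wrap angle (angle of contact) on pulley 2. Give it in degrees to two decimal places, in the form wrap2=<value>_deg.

wrap2=186.20_deg

open belt: β = asin((r2−r1)/C) = asin(2/37) = 3.0986°
wrap1 = π − 2β = 173.8028°
wrap2 = π + 2β = 186.1972°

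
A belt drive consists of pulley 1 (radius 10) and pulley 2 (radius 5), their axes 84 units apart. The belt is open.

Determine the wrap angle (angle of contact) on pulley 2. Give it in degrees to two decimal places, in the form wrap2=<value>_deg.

open belt: β = asin((r2−r1)/C) = asin(-5/84) = -3.4125°
wrap1 = π − 2β = 186.8250°
wrap2 = π + 2β = 173.1750°

wrap2=173.18_deg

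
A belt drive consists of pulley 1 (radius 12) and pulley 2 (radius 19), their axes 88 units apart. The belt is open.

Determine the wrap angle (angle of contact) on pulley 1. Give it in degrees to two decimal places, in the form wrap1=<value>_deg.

wrap1=170.88_deg

open belt: β = asin((r2−r1)/C) = asin(7/88) = 4.5624°
wrap1 = π − 2β = 170.8751°
wrap2 = π + 2β = 189.1249°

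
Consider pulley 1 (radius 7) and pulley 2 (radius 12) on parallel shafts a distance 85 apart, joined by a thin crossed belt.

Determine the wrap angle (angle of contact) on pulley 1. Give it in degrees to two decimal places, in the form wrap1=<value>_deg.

crossed belt: β = asin((r1+r2)/C) = asin(19/85) = 12.9164°
wrap1 = wrap2 = π + 2β = 205.8328°

wrap1=205.83_deg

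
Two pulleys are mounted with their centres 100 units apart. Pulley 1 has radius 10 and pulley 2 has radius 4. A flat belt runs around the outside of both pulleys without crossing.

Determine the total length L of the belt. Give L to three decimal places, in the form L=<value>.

open belt: β = asin((r2−r1)/C) = asin(-6/100) = -3.4398°
wrap1 = π − 2β = 186.8796°
wrap2 = π + 2β = 173.1204°
tangent length = C·cosβ = 99.8198
L = r1·wrap1 + r2·wrap2 + 2·C·cosβ = 10·3.2617 + 4·3.0215 + 2·99.8198 = 244.3424

L=244.342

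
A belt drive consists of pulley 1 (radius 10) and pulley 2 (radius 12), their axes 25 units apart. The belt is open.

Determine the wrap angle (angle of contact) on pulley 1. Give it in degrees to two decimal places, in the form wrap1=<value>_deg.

wrap1=170.82_deg

open belt: β = asin((r2−r1)/C) = asin(2/25) = 4.5886°
wrap1 = π − 2β = 170.8229°
wrap2 = π + 2β = 189.1771°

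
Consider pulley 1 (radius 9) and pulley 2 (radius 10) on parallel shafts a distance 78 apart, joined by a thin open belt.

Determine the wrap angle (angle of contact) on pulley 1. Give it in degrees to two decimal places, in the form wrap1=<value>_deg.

open belt: β = asin((r2−r1)/C) = asin(1/78) = 0.7346°
wrap1 = π − 2β = 178.5308°
wrap2 = π + 2β = 181.4692°

wrap1=178.53_deg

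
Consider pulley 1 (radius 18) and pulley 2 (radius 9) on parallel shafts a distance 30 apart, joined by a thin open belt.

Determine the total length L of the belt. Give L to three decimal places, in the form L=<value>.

L=147.544

open belt: β = asin((r2−r1)/C) = asin(-9/30) = -17.4576°
wrap1 = π − 2β = 214.9152°
wrap2 = π + 2β = 145.0848°
tangent length = C·cosβ = 28.6182
L = r1·wrap1 + r2·wrap2 + 2·C·cosβ = 18·3.7510 + 9·2.5322 + 2·28.6182 = 147.5438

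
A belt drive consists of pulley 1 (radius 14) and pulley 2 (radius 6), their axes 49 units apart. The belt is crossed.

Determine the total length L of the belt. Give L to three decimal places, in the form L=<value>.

L=169.115

crossed belt: β = asin((r1+r2)/C) = asin(20/49) = 24.0895°
wrap1 = wrap2 = π + 2β = 228.1790°
tangent length = C·cosβ = 44.7325
L = (r1+r2)·wrap + 2·C·cosβ = 20·3.9825 + 2·44.7325 = 169.1146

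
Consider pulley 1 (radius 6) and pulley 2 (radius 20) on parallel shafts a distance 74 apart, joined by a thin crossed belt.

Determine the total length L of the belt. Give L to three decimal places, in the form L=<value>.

L=238.914

crossed belt: β = asin((r1+r2)/C) = asin(26/74) = 20.5700°
wrap1 = wrap2 = π + 2β = 221.1400°
tangent length = C·cosβ = 69.2820
L = (r1+r2)·wrap + 2·C·cosβ = 26·3.8596 + 2·69.2820 = 238.9142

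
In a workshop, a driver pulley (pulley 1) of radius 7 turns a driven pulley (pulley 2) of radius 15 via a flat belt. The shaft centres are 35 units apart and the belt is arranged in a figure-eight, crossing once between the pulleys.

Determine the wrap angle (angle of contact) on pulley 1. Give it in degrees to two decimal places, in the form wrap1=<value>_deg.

crossed belt: β = asin((r1+r2)/C) = asin(22/35) = 38.9448°
wrap1 = wrap2 = π + 2β = 257.8896°

wrap1=257.89_deg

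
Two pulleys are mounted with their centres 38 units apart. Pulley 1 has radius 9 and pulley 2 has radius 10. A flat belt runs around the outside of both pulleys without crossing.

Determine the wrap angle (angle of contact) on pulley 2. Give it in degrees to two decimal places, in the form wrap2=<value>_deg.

wrap2=183.02_deg

open belt: β = asin((r2−r1)/C) = asin(1/38) = 1.5080°
wrap1 = π − 2β = 176.9841°
wrap2 = π + 2β = 183.0159°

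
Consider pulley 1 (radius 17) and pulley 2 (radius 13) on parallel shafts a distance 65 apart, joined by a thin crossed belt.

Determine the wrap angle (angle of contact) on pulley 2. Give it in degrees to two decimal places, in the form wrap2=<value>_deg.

wrap2=234.97_deg

crossed belt: β = asin((r1+r2)/C) = asin(30/65) = 27.4864°
wrap1 = wrap2 = π + 2β = 234.9729°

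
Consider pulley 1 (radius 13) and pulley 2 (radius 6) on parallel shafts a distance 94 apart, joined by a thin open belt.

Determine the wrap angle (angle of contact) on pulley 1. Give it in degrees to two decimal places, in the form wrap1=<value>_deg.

wrap1=188.54_deg

open belt: β = asin((r2−r1)/C) = asin(-7/94) = -4.2707°
wrap1 = π − 2β = 188.5413°
wrap2 = π + 2β = 171.4587°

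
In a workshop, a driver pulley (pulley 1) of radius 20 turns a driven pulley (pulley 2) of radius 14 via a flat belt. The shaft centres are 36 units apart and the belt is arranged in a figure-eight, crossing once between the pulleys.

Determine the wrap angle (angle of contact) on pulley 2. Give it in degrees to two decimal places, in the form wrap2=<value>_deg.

crossed belt: β = asin((r1+r2)/C) = asin(34/36) = 70.8119°
wrap1 = wrap2 = π + 2β = 321.6237°

wrap2=321.62_deg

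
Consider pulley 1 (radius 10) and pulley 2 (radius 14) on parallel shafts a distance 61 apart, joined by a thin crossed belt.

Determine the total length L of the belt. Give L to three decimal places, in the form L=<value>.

L=206.969

crossed belt: β = asin((r1+r2)/C) = asin(24/61) = 23.1689°
wrap1 = wrap2 = π + 2β = 226.3378°
tangent length = C·cosβ = 56.0803
L = (r1+r2)·wrap + 2·C·cosβ = 24·3.9503 + 2·56.0803 = 206.9687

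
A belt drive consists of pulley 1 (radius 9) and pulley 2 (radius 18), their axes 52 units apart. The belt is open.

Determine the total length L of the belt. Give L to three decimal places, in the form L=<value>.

L=190.385

open belt: β = asin((r2−r1)/C) = asin(9/52) = 9.9668°
wrap1 = π − 2β = 160.0665°
wrap2 = π + 2β = 199.9335°
tangent length = C·cosβ = 51.2152
L = r1·wrap1 + r2·wrap2 + 2·C·cosβ = 9·2.7937 + 18·3.4895 + 2·51.2152 = 190.3846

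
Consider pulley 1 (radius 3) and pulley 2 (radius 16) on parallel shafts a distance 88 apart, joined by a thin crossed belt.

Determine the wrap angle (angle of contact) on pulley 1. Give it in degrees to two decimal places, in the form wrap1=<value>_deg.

wrap1=204.94_deg

crossed belt: β = asin((r1+r2)/C) = asin(19/88) = 12.4689°
wrap1 = wrap2 = π + 2β = 204.9377°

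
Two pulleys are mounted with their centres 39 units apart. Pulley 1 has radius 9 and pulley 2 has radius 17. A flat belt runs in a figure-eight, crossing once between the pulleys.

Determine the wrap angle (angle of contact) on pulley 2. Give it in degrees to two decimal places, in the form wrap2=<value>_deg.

crossed belt: β = asin((r1+r2)/C) = asin(26/39) = 41.8103°
wrap1 = wrap2 = π + 2β = 263.6206°

wrap2=263.62_deg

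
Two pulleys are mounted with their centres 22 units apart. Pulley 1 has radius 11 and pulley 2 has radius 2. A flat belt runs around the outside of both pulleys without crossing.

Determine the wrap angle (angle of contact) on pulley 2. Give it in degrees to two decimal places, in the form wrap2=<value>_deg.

open belt: β = asin((r2−r1)/C) = asin(-9/22) = -24.1477°
wrap1 = π − 2β = 228.2955°
wrap2 = π + 2β = 131.7045°

wrap2=131.70_deg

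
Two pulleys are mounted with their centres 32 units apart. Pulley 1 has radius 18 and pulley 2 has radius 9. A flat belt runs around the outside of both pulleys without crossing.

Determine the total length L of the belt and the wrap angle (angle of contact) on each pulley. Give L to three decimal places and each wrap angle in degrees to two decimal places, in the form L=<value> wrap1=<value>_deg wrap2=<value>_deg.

L=151.371 wrap1=212.67_deg wrap2=147.33_deg

open belt: β = asin((r2−r1)/C) = asin(-9/32) = -16.3348°
wrap1 = π − 2β = 212.6696°
wrap2 = π + 2β = 147.3304°
tangent length = C·cosβ = 30.7083
L = r1·wrap1 + r2·wrap2 + 2·C·cosβ = 18·3.7118 + 9·2.5714 + 2·30.7083 = 151.3713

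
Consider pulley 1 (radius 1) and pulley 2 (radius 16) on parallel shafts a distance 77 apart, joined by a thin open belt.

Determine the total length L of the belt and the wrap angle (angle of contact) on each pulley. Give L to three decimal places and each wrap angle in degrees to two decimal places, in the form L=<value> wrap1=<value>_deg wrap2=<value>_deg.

L=210.339 wrap1=157.53_deg wrap2=202.47_deg

open belt: β = asin((r2−r1)/C) = asin(15/77) = 11.2333°
wrap1 = π − 2β = 157.5333°
wrap2 = π + 2β = 202.4667°
tangent length = C·cosβ = 75.5248
L = r1·wrap1 + r2·wrap2 + 2·C·cosβ = 1·2.7495 + 16·3.5337 + 2·75.5248 = 210.3385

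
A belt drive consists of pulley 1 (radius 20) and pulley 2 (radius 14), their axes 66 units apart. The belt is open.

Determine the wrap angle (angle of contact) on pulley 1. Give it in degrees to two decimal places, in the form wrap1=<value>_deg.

open belt: β = asin((r2−r1)/C) = asin(-6/66) = -5.2159°
wrap1 = π − 2β = 190.4318°
wrap2 = π + 2β = 169.5682°

wrap1=190.43_deg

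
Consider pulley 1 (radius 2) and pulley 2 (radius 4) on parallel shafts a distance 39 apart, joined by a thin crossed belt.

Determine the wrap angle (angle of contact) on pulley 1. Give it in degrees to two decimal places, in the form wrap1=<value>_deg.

wrap1=197.70_deg

crossed belt: β = asin((r1+r2)/C) = asin(6/39) = 8.8499°
wrap1 = wrap2 = π + 2β = 197.6998°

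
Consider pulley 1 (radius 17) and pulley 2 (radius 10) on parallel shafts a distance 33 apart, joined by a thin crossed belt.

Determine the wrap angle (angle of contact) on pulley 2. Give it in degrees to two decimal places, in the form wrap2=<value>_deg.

crossed belt: β = asin((r1+r2)/C) = asin(27/33) = 54.9032°
wrap1 = wrap2 = π + 2β = 289.8064°

wrap2=289.81_deg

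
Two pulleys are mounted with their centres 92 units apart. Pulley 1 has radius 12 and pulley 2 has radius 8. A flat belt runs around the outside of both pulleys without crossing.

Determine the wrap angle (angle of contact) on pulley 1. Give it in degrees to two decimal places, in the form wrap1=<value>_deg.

open belt: β = asin((r2−r1)/C) = asin(-4/92) = -2.4919°
wrap1 = π − 2β = 184.9838°
wrap2 = π + 2β = 175.0162°

wrap1=184.98_deg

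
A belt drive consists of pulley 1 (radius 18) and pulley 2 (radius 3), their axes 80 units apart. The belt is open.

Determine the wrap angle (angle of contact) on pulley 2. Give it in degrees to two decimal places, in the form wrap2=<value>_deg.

open belt: β = asin((r2−r1)/C) = asin(-15/80) = -10.8069°
wrap1 = π − 2β = 201.6138°
wrap2 = π + 2β = 158.3862°

wrap2=158.39_deg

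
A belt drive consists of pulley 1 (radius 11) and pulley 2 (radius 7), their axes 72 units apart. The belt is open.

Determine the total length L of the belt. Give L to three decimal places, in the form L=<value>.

L=200.771

open belt: β = asin((r2−r1)/C) = asin(-4/72) = -3.1847°
wrap1 = π − 2β = 186.3695°
wrap2 = π + 2β = 173.6305°
tangent length = C·cosβ = 71.8888
L = r1·wrap1 + r2·wrap2 + 2·C·cosβ = 11·3.2528 + 7·3.0304 + 2·71.8888 = 200.7709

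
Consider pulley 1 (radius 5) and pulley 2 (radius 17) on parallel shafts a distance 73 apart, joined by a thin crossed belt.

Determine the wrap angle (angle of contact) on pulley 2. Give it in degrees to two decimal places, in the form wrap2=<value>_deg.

crossed belt: β = asin((r1+r2)/C) = asin(22/73) = 17.5399°
wrap1 = wrap2 = π + 2β = 215.0798°

wrap2=215.08_deg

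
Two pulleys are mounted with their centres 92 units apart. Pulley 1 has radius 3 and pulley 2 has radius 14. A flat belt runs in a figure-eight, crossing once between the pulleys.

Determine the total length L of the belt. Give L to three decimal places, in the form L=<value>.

L=240.557

crossed belt: β = asin((r1+r2)/C) = asin(17/92) = 10.6485°
wrap1 = wrap2 = π + 2β = 201.2969°
tangent length = C·cosβ = 90.4157
L = (r1+r2)·wrap + 2·C·cosβ = 17·3.5133 + 2·90.4157 = 240.5574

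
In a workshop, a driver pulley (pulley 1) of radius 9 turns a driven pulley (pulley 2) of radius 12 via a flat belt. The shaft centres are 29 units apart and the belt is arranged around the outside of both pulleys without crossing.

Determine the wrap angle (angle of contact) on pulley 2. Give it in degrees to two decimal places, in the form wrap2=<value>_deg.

wrap2=191.88_deg

open belt: β = asin((r2−r1)/C) = asin(3/29) = 5.9378°
wrap1 = π − 2β = 168.1245°
wrap2 = π + 2β = 191.8755°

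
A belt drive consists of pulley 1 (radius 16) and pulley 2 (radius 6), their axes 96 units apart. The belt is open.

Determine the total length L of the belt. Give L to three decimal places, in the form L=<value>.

L=262.158

open belt: β = asin((r2−r1)/C) = asin(-10/96) = -5.9792°
wrap1 = π − 2β = 191.9583°
wrap2 = π + 2β = 168.0417°
tangent length = C·cosβ = 95.4777
L = r1·wrap1 + r2·wrap2 + 2·C·cosβ = 16·3.3503 + 6·2.9329 + 2·95.4777 = 262.1577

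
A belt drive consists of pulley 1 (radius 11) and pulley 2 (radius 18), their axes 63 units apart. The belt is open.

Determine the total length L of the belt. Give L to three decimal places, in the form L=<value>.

open belt: β = asin((r2−r1)/C) = asin(7/63) = 6.3794°
wrap1 = π − 2β = 167.2413°
wrap2 = π + 2β = 192.7587°
tangent length = C·cosβ = 62.6099
L = r1·wrap1 + r2·wrap2 + 2·C·cosβ = 11·2.9189 + 18·3.3643 + 2·62.6099 = 217.8848

L=217.885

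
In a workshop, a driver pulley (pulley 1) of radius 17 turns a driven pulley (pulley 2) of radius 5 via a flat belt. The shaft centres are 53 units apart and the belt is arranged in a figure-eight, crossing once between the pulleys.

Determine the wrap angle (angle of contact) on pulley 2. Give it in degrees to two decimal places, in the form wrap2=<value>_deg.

crossed belt: β = asin((r1+r2)/C) = asin(22/53) = 24.5253°
wrap1 = wrap2 = π + 2β = 229.0505°

wrap2=229.05_deg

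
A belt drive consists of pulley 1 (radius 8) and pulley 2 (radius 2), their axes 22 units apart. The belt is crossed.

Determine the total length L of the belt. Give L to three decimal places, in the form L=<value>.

crossed belt: β = asin((r1+r2)/C) = asin(10/22) = 27.0357°
wrap1 = wrap2 = π + 2β = 234.0714°
tangent length = C·cosβ = 19.5959
L = (r1+r2)·wrap + 2·C·cosβ = 10·4.0853 + 2·19.5959 = 80.0450

L=80.045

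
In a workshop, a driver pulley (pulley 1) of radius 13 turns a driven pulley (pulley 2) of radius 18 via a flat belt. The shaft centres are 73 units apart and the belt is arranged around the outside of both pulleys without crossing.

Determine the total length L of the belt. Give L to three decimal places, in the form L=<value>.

open belt: β = asin((r2−r1)/C) = asin(5/73) = 3.9274°
wrap1 = π − 2β = 172.1451°
wrap2 = π + 2β = 187.8549°
tangent length = C·cosβ = 72.8286
L = r1·wrap1 + r2·wrap2 + 2·C·cosβ = 13·3.0045 + 18·3.2787 + 2·72.8286 = 243.7320

L=243.732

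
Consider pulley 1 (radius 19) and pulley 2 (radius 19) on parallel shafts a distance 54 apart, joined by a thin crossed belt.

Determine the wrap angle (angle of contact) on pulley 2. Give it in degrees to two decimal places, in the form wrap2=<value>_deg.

crossed belt: β = asin((r1+r2)/C) = asin(38/54) = 44.7249°
wrap1 = wrap2 = π + 2β = 269.4498°

wrap2=269.45_deg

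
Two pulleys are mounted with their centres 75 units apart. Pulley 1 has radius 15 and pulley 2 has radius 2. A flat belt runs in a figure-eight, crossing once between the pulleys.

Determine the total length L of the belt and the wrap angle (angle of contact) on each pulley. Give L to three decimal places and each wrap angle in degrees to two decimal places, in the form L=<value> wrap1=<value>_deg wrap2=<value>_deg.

crossed belt: β = asin((r1+r2)/C) = asin(17/75) = 13.1009°
wrap1 = wrap2 = π + 2β = 206.2018°
tangent length = C·cosβ = 73.0479
L = (r1+r2)·wrap + 2·C·cosβ = 17·3.5989 + 2·73.0479 = 207.2772

L=207.277 wrap1=206.20_deg wrap2=206.20_deg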